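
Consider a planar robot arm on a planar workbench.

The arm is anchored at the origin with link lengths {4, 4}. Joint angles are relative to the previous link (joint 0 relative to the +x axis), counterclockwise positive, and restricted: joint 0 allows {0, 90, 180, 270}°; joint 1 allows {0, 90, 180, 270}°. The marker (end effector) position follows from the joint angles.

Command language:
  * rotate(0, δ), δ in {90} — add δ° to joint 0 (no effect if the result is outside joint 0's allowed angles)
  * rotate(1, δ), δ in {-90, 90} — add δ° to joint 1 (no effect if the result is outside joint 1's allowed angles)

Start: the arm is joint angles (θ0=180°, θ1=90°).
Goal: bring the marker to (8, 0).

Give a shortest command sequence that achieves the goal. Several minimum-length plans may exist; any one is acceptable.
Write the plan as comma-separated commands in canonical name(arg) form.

from: joint angles (θ0=180°, θ1=90°)
step 1 (rotate(1, -90)): joint angles (θ0=180°, θ1=0°)
step 2 (rotate(0, 90)): joint angles (θ0=270°, θ1=0°)
step 3 (rotate(0, 90)): joint angles (θ0=0°, θ1=0°)
nothing shorter than 3 reaches the goal.

rotate(1, -90), rotate(0, 90), rotate(0, 90)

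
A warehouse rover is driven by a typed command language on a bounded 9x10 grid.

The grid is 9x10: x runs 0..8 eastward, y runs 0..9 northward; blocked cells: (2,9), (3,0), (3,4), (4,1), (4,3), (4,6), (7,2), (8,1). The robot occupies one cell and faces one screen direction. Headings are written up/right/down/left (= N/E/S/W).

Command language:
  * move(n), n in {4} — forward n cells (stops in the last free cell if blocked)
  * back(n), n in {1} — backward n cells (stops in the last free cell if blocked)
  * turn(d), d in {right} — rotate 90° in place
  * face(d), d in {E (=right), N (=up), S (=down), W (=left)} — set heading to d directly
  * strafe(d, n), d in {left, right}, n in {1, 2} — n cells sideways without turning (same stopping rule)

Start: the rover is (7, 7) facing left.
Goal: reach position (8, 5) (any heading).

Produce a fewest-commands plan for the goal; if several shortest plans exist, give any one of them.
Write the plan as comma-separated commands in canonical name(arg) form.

initial: (7, 7) facing left
1. back(1) → (8, 7) facing left
2. strafe(left, 2) → (8, 5) facing left
shorter routes all fall short; 2 is best.

back(1), strafe(left, 2)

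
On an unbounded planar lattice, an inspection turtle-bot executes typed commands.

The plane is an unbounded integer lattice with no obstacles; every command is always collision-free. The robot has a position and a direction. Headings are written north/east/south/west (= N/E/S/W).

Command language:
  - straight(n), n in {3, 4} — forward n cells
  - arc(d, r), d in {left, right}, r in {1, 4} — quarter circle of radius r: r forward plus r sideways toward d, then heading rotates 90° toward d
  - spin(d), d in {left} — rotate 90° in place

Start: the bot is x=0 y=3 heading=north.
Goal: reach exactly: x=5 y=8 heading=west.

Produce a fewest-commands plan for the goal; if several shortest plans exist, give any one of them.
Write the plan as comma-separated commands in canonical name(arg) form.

arc(right, 4), arc(left, 1), spin(left)

begin: x=0 y=3 heading=north
t=1 arc(right, 4) ⇒ x=4 y=7 heading=east
t=2 arc(left, 1) ⇒ x=5 y=8 heading=north
t=3 spin(left) ⇒ x=5 y=8 heading=west
nothing shorter than 3 reaches the goal.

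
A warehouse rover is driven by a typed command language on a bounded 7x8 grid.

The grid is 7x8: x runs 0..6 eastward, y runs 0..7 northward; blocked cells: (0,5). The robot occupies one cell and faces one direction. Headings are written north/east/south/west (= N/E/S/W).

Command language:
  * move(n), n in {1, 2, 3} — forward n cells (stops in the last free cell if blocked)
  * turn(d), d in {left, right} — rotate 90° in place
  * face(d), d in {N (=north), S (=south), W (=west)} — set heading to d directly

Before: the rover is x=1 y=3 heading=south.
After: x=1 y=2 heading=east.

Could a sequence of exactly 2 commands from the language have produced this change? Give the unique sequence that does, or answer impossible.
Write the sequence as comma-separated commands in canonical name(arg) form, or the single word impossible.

move(1), turn(left)

key: order matters: swapping move(1) and turn(left) lands elsewhere
t0: x=1 y=3 heading=south
[1] after move(1): x=1 y=2 heading=south
[2] after turn(left): x=1 y=2 heading=east
no other 2-command option fits: unique.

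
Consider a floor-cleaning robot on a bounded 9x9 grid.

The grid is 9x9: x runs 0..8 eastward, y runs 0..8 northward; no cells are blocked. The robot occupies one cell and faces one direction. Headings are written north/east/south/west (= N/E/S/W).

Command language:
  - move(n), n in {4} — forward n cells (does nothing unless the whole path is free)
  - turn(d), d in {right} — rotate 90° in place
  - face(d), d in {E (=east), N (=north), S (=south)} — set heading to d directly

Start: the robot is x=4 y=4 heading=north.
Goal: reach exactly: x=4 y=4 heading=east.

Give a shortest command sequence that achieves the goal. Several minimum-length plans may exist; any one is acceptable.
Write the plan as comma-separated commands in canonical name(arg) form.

initial: x=4 y=4 heading=north
1. turn(right) → x=4 y=4 heading=east
shorter routes all fall short; 1 is best.

turn(right)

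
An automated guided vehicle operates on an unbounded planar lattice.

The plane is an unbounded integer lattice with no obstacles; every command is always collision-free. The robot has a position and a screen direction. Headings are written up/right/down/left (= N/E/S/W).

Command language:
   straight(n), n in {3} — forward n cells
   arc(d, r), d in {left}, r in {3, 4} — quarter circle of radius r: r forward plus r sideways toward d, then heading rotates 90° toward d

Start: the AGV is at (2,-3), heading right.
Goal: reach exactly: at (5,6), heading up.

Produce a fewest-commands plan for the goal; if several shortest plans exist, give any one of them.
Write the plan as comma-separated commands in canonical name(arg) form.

arc(left, 3), straight(3), straight(3)

t0: at (2,-3), heading right
step 1 (arc(left, 3)): at (5,0), heading up
step 2 (straight(3)): at (5,3), heading up
step 3 (straight(3)): at (5,6), heading up
shorter routes all fall short; 3 is best.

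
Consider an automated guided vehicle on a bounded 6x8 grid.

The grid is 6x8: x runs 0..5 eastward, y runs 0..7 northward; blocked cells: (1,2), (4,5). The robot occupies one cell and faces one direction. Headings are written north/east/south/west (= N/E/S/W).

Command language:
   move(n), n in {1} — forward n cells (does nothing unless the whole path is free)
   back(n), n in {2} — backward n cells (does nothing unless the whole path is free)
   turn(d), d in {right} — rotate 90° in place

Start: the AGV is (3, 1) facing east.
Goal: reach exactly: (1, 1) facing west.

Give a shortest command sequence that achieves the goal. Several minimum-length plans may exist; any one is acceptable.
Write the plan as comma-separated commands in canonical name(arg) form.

t0: (3, 1) facing east
1. back(2) → (1, 1) facing east
2. turn(right) → (1, 1) facing south
3. turn(right) → (1, 1) facing west
no 2-step plan works, so 3 is optimal.

back(2), turn(right), turn(right)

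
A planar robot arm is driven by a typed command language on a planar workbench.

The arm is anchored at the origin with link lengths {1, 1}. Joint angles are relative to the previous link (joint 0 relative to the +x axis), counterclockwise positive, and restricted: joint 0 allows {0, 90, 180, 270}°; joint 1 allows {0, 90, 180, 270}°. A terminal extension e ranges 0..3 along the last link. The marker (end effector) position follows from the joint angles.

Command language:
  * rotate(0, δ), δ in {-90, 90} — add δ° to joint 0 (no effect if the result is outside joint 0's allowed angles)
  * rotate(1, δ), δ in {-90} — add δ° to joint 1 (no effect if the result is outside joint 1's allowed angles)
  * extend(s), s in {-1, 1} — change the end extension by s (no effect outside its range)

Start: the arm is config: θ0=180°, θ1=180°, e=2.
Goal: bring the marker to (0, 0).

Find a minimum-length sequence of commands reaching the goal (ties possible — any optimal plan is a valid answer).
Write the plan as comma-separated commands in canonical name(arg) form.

begin: config: θ0=180°, θ1=180°, e=2
step 1 (extend(-1)): config: θ0=180°, θ1=180°, e=1
step 2 (extend(-1)): config: θ0=180°, θ1=180°, e=0
minimal: 2 command(s), checked below 2.

extend(-1), extend(-1)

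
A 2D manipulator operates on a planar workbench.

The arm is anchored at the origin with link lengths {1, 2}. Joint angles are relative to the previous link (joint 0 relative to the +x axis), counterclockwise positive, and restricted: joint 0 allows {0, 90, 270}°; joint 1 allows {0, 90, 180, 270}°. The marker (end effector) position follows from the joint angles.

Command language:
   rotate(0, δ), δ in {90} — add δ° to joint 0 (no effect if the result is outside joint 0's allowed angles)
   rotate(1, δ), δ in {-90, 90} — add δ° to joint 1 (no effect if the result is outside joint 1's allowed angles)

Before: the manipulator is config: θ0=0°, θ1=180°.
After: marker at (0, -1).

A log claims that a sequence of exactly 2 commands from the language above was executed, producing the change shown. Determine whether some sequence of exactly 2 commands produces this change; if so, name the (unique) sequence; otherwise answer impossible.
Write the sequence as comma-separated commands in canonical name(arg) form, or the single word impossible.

start: config: θ0=0°, θ1=180°
[1] after rotate(0, 90): config: θ0=90°, θ1=180°
[2] after rotate(0, 90): config: θ0=90°, θ1=180°
no rival 2-sequence matches.

rotate(0, 90), rotate(0, 90)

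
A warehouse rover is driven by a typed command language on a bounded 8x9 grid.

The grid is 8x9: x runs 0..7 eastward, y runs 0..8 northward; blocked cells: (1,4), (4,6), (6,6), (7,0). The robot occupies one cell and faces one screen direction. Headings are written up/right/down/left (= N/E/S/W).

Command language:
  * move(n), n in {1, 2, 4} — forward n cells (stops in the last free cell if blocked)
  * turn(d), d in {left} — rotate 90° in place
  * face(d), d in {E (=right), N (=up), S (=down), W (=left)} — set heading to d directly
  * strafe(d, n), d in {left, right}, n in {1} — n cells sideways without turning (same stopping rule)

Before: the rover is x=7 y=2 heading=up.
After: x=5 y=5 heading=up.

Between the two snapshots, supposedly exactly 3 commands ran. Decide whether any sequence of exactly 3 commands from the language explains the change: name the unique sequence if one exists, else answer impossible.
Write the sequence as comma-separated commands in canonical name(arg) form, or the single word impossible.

strafe(left, 1), move(4), strafe(left, 1)

key: still facing N at the end — nothing in the sequence rotates
t0: x=7 y=2 heading=up
t=1 strafe(left, 1) ⇒ x=6 y=2 heading=up
t=2 move(4) ⇒ x=6 y=5 heading=up
t=3 strafe(left, 1) ⇒ x=5 y=5 heading=up
no other 3-command option fits: unique.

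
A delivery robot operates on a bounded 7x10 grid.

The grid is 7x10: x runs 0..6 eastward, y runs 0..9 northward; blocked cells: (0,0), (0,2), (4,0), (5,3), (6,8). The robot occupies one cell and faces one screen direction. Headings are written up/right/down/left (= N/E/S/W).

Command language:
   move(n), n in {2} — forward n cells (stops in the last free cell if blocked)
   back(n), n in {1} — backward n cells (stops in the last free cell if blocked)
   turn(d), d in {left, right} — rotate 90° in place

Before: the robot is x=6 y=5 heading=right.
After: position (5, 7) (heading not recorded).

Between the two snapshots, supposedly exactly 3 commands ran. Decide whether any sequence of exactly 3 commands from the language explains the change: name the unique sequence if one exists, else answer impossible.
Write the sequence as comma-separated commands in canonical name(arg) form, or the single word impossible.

key: running move(2) before back(1) would end elsewhere — order is forced
start: x=6 y=5 heading=right
step 1 (back(1)): x=5 y=5 heading=right
step 2 (turn(left)): x=5 y=5 heading=up
step 3 (move(2)): x=5 y=7 heading=up
no rival 3-sequence matches.

back(1), turn(left), move(2)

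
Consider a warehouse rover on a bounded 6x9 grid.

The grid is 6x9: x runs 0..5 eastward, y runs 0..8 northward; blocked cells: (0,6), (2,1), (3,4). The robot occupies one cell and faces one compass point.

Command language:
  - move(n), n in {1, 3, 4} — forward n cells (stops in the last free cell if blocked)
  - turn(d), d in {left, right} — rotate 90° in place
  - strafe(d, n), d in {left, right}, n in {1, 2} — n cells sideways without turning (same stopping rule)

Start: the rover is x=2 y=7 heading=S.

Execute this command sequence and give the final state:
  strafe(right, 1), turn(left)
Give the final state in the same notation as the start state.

from: x=2 y=7 heading=S
[1] after strafe(right, 1): x=1 y=7 heading=S
[2] after turn(left): x=1 y=7 heading=E

x=1 y=7 heading=E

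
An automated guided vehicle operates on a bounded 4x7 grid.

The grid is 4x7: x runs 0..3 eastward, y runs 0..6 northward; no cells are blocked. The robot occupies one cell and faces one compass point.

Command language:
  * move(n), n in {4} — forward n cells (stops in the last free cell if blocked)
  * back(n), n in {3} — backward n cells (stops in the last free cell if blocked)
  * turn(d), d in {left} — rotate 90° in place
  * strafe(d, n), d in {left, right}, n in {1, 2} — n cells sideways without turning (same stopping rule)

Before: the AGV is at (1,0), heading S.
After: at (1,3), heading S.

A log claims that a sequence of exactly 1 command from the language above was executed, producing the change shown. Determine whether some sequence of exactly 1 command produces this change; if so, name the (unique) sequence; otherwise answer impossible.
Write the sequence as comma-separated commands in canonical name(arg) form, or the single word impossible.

back(3)

key: still facing S — the one step turns nothing
t0: at (1,0), heading S
1. back(3) → at (1,3), heading S
all 7 alternatives checked — unique.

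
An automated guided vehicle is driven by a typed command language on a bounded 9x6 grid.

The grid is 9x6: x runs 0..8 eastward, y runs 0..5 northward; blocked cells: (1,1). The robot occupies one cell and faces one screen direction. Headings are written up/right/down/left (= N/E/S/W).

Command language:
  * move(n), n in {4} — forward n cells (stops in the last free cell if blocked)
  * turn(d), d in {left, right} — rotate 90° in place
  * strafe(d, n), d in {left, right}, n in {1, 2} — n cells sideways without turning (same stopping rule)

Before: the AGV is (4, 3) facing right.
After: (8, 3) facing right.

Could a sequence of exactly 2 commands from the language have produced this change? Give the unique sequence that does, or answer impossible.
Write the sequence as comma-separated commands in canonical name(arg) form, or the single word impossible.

key: still facing E at the end — nothing in the sequence rotates
t0: (4, 3) facing right
[1] after move(4): (8, 3) facing right
[2] after move(4): (8, 3) facing right
all 49 alternatives checked — unique.

move(4), move(4)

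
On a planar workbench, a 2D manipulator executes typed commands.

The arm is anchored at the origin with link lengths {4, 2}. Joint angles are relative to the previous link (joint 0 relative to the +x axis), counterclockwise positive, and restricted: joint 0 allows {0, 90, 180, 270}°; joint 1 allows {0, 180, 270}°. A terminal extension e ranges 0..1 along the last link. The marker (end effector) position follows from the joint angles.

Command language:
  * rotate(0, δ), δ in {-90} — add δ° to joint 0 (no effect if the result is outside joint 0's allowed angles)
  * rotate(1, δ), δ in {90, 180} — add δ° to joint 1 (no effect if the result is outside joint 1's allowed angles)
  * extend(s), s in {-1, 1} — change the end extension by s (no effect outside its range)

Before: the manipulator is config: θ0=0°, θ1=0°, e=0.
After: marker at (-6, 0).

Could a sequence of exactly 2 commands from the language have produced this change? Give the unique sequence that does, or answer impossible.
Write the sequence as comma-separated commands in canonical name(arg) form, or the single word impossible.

rotate(0, -90), rotate(0, -90)

t0: config: θ0=0°, θ1=0°, e=0
1. rotate(0, -90) → config: θ0=270°, θ1=0°, e=0
2. rotate(0, -90) → config: θ0=180°, θ1=0°, e=0
no rival 2-sequence matches.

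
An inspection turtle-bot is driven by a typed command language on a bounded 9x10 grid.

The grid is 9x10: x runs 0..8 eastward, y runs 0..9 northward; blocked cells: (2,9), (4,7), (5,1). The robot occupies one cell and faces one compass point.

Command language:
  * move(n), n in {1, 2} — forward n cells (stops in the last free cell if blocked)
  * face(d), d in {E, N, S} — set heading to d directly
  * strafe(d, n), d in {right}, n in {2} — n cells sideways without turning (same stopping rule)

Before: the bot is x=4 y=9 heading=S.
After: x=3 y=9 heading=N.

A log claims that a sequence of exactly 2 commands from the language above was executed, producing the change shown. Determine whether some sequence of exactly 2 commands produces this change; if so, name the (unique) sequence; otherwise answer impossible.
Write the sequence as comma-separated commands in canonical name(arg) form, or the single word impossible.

key: order matters: swapping strafe(right, 2) and face(N) lands elsewhere
start: x=4 y=9 heading=S
t=1 strafe(right, 2) ⇒ x=3 y=9 heading=S
t=2 face(N) ⇒ x=3 y=9 heading=N
no other 2-command option fits: unique.

strafe(right, 2), face(N)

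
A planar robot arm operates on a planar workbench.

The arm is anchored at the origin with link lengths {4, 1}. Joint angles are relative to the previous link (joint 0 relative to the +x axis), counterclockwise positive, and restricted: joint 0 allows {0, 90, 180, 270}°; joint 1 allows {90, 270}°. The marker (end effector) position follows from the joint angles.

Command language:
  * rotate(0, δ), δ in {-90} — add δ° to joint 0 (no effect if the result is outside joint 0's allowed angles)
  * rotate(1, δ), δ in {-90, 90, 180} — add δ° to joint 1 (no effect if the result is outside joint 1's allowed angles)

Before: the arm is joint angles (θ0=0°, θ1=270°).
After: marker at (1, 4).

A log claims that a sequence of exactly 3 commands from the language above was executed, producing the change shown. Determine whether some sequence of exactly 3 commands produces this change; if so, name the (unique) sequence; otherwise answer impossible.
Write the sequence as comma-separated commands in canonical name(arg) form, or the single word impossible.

rotate(0, -90), rotate(0, -90), rotate(0, -90)

t0: joint angles (θ0=0°, θ1=270°)
step 1 (rotate(0, -90)): joint angles (θ0=270°, θ1=270°)
step 2 (rotate(0, -90)): joint angles (θ0=180°, θ1=270°)
step 3 (rotate(0, -90)): joint angles (θ0=90°, θ1=270°)
no other 3-command option fits: unique.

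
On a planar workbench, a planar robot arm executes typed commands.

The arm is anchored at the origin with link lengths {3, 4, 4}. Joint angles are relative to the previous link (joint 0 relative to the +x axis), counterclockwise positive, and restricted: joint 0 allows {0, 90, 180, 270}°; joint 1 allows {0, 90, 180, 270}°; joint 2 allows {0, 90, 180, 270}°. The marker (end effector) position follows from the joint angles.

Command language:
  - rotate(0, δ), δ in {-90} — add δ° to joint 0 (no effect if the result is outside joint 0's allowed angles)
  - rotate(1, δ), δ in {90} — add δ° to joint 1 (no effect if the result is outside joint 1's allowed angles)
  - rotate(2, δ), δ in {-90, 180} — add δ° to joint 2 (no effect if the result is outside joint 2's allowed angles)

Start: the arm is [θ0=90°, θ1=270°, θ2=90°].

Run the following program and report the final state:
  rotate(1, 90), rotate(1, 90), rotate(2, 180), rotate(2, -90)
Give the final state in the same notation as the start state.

[θ0=90°, θ1=90°, θ2=180°]

start: [θ0=90°, θ1=270°, θ2=90°]
t=1 rotate(1, 90) ⇒ [θ0=90°, θ1=0°, θ2=90°]
t=2 rotate(1, 90) ⇒ [θ0=90°, θ1=90°, θ2=90°]
t=3 rotate(2, 180) ⇒ [θ0=90°, θ1=90°, θ2=270°]
t=4 rotate(2, -90) ⇒ [θ0=90°, θ1=90°, θ2=180°]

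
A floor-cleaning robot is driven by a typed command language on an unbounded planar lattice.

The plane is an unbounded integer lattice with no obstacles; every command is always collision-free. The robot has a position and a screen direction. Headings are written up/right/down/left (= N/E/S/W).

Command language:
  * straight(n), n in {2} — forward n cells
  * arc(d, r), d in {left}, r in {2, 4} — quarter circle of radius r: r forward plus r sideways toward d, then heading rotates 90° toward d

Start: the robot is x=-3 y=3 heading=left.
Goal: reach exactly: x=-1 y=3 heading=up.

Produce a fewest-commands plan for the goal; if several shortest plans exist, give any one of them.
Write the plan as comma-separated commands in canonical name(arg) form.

initial: x=-3 y=3 heading=left
1. arc(left, 2) → x=-5 y=1 heading=down
2. arc(left, 2) → x=-3 y=-1 heading=right
3. arc(left, 2) → x=-1 y=1 heading=up
4. straight(2) → x=-1 y=3 heading=up
no 3-step plan works, so 4 is optimal.

arc(left, 2), arc(left, 2), arc(left, 2), straight(2)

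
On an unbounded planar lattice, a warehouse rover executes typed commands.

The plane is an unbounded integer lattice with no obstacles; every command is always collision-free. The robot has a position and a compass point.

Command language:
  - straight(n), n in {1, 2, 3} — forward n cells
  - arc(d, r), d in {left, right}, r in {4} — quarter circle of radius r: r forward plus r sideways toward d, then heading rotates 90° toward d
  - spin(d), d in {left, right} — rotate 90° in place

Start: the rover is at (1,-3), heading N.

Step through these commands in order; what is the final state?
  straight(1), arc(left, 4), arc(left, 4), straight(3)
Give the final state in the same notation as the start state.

at (-7,-5), heading S

t0: at (1,-3), heading N
1. straight(1) → at (1,-2), heading N
2. arc(left, 4) → at (-3,2), heading W
3. arc(left, 4) → at (-7,-2), heading S
4. straight(3) → at (-7,-5), heading S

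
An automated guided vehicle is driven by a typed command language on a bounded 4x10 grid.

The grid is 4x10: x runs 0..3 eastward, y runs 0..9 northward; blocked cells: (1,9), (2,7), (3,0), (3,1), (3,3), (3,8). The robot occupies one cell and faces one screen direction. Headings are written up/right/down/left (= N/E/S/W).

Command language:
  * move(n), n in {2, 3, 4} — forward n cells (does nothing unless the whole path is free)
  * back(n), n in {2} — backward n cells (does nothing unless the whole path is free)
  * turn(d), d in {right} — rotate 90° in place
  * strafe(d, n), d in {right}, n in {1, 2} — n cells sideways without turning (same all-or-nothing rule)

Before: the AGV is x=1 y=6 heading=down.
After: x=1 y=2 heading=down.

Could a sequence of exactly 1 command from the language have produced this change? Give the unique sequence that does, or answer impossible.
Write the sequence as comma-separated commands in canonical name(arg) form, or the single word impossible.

move(4)

key: heading stays S — the single command does not turn
start: x=1 y=6 heading=down
1. move(4) → x=1 y=2 heading=down
uniquely the one of 7 1-step routes that fits.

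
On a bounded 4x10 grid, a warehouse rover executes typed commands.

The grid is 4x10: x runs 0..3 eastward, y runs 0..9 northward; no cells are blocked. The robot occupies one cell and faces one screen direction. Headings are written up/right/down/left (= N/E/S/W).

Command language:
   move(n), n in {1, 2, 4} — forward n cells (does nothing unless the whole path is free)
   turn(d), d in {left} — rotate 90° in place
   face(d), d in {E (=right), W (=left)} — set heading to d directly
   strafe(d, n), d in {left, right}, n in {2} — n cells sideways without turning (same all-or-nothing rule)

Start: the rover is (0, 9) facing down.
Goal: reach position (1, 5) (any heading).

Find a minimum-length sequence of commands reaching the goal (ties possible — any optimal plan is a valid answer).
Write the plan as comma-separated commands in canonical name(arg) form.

move(4), face(E), move(1)

from: (0, 9) facing down
[1] after move(4): (0, 5) facing down
[2] after face(E): (0, 5) facing right
[3] after move(1): (1, 5) facing right
shorter routes all fall short; 3 is best.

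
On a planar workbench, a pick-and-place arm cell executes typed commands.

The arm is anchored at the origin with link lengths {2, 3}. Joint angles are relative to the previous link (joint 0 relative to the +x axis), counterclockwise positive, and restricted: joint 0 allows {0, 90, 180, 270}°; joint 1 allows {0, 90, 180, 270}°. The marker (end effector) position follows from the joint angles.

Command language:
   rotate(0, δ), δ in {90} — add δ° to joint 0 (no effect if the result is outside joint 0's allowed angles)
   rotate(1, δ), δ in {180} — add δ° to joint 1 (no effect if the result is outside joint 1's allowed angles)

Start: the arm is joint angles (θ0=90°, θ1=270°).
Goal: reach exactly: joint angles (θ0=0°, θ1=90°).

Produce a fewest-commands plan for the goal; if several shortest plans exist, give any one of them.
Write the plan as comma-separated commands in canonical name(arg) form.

rotate(1, 180), rotate(0, 90), rotate(0, 90), rotate(0, 90)

t0: joint angles (θ0=90°, θ1=270°)
t=1 rotate(1, 180) ⇒ joint angles (θ0=90°, θ1=90°)
t=2 rotate(0, 90) ⇒ joint angles (θ0=180°, θ1=90°)
t=3 rotate(0, 90) ⇒ joint angles (θ0=270°, θ1=90°)
t=4 rotate(0, 90) ⇒ joint angles (θ0=0°, θ1=90°)
minimal: 4 command(s), checked below 4.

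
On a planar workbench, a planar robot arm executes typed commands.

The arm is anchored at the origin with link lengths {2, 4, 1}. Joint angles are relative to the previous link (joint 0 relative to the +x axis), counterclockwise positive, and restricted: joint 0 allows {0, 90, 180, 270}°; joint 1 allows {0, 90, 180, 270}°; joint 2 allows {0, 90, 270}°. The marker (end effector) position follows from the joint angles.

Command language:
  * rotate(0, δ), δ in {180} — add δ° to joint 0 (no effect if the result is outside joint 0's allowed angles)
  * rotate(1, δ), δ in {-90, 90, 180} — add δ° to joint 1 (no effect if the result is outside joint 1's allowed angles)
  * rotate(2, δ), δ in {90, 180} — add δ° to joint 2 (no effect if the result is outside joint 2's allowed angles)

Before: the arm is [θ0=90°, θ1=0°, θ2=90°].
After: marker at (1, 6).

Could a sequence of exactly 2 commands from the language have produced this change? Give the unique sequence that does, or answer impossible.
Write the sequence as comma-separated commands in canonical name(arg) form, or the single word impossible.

key: order matters: swapping rotate(2, 90) and rotate(2, 180) lands elsewhere
from: [θ0=90°, θ1=0°, θ2=90°]
step 1 (rotate(2, 90)): [θ0=90°, θ1=0°, θ2=90°]
step 2 (rotate(2, 180)): [θ0=90°, θ1=0°, θ2=270°]
no rival 2-sequence matches.

rotate(2, 90), rotate(2, 180)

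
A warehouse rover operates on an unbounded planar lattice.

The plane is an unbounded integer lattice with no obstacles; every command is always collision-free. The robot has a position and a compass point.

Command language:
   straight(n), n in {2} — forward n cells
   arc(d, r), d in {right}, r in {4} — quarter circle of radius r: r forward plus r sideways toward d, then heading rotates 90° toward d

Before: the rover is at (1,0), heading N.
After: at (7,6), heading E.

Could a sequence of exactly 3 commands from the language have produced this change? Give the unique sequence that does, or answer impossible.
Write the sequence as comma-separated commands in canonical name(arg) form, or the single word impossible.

straight(2), arc(right, 4), straight(2)

key: position moved to (7,6) AND the heading swung to E — translation plus rotation needed
initial: at (1,0), heading N
step 1 (straight(2)): at (1,2), heading N
step 2 (arc(right, 4)): at (5,6), heading E
step 3 (straight(2)): at (7,6), heading E
no rival 3-sequence matches.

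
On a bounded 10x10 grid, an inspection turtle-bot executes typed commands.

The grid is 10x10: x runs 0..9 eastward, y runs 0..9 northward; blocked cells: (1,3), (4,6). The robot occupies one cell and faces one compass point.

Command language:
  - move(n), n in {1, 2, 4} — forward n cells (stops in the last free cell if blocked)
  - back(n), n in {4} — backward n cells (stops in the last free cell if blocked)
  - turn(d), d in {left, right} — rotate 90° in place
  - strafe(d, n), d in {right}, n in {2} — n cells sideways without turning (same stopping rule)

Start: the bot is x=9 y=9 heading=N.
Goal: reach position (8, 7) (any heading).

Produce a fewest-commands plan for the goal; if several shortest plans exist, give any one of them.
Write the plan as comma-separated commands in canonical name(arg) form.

back(4), turn(left), move(1), strafe(right, 2)

from: x=9 y=9 heading=N
[1] after back(4): x=9 y=5 heading=N
[2] after turn(left): x=9 y=5 heading=W
[3] after move(1): x=8 y=5 heading=W
[4] after strafe(right, 2): x=8 y=7 heading=W
no 3-step plan works, so 4 is optimal.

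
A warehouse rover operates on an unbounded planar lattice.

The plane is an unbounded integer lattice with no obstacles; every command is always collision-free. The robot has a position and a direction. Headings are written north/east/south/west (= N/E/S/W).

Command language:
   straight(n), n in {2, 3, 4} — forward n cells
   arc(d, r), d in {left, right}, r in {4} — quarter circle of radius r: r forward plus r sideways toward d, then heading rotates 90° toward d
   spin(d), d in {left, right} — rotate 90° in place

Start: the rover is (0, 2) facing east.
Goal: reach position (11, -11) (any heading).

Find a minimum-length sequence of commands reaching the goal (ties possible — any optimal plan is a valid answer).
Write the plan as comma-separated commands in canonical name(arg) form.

start: (0, 2) facing east
t=1 straight(3) ⇒ (3, 2) facing east
t=2 arc(right, 4) ⇒ (7, -2) facing south
t=3 straight(2) ⇒ (7, -4) facing south
t=4 straight(3) ⇒ (7, -7) facing south
t=5 arc(left, 4) ⇒ (11, -11) facing east
no 4-step plan works, so 5 is optimal.

straight(3), arc(right, 4), straight(2), straight(3), arc(left, 4)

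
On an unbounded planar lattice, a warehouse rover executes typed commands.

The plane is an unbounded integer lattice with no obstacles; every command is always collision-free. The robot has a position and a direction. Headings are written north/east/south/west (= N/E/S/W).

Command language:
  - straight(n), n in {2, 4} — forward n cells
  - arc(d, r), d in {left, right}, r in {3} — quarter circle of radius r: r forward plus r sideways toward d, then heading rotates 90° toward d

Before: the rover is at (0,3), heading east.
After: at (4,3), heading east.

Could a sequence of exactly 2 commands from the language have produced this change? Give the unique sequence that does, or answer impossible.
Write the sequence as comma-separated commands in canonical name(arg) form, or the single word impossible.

key: still facing E at the end — nothing in the sequence rotates
t0: at (0,3), heading east
1. straight(2) → at (2,3), heading east
2. straight(2) → at (4,3), heading east
no other 2-command option fits: unique.

straight(2), straight(2)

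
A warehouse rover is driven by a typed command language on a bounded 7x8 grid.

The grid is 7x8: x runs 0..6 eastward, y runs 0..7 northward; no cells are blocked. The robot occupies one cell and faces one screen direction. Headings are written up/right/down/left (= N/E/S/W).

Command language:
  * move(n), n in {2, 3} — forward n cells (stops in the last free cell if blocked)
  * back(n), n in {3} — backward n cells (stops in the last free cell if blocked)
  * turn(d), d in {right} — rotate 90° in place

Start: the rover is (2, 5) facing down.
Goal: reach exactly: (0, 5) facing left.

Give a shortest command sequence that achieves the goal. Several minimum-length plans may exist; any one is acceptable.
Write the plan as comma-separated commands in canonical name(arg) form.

initial: (2, 5) facing down
1. turn(right) → (2, 5) facing left
2. move(3) → (0, 5) facing left
minimal: 2 command(s), checked below 2.

turn(right), move(3)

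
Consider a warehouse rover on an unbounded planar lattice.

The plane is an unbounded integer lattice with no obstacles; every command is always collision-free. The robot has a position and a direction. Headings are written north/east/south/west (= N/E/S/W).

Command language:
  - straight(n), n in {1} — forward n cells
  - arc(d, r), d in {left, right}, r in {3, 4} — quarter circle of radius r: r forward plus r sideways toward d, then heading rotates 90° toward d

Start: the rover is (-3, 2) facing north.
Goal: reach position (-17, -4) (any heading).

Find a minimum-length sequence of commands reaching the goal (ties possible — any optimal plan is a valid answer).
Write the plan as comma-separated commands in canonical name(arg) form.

t0: (-3, 2) facing north
t=1 arc(left, 4) ⇒ (-7, 6) facing west
t=2 arc(left, 3) ⇒ (-10, 3) facing south
t=3 arc(right, 4) ⇒ (-14, -1) facing west
t=4 arc(left, 3) ⇒ (-17, -4) facing south
minimal: 4 command(s), checked below 4.

arc(left, 4), arc(left, 3), arc(right, 4), arc(left, 3)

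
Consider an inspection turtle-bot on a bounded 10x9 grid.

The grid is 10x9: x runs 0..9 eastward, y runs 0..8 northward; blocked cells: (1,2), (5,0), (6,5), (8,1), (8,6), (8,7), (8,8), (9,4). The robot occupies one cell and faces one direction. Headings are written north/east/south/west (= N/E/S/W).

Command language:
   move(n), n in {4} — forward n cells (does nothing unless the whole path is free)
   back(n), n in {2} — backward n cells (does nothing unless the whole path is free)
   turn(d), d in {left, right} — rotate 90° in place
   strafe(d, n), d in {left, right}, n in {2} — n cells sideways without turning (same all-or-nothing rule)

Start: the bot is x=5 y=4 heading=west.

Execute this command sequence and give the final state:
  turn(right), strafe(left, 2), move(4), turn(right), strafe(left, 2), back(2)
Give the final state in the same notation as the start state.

x=1 y=8 heading=east

begin: x=5 y=4 heading=west
step 1 (turn(right)): x=5 y=4 heading=north
step 2 (strafe(left, 2)): x=3 y=4 heading=north
step 3 (move(4)): x=3 y=8 heading=north
step 4 (turn(right)): x=3 y=8 heading=east
step 5 (strafe(left, 2)): x=3 y=8 heading=east
step 6 (back(2)): x=1 y=8 heading=east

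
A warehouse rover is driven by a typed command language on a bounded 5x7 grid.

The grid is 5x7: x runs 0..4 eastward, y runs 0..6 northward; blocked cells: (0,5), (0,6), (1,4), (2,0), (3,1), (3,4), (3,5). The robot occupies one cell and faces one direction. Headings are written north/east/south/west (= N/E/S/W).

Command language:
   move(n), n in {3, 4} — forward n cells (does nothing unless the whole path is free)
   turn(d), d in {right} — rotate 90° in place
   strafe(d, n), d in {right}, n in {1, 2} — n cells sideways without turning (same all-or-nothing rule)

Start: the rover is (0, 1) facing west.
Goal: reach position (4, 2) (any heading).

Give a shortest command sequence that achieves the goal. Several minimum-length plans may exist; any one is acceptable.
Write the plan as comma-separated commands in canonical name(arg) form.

strafe(right, 1), turn(right), strafe(right, 2), strafe(right, 2)

initial: (0, 1) facing west
[1] after strafe(right, 1): (0, 2) facing west
[2] after turn(right): (0, 2) facing north
[3] after strafe(right, 2): (2, 2) facing north
[4] after strafe(right, 2): (4, 2) facing north
no 3-step plan works, so 4 is optimal.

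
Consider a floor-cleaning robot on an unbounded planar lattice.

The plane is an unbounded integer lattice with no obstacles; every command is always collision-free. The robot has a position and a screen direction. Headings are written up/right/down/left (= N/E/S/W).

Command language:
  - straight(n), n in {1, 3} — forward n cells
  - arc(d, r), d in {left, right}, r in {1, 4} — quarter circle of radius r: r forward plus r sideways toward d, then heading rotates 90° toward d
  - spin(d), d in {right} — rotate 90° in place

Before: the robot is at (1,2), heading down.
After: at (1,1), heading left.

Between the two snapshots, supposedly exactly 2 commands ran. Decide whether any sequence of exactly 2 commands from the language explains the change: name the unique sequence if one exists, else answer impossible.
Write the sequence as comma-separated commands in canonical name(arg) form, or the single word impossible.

straight(1), spin(right)

key: position moved to (1,1) AND the heading swung to W — translation plus rotation needed
start: at (1,2), heading down
t=1 straight(1) ⇒ at (1,1), heading down
t=2 spin(right) ⇒ at (1,1), heading left
no other 2-command option fits: unique.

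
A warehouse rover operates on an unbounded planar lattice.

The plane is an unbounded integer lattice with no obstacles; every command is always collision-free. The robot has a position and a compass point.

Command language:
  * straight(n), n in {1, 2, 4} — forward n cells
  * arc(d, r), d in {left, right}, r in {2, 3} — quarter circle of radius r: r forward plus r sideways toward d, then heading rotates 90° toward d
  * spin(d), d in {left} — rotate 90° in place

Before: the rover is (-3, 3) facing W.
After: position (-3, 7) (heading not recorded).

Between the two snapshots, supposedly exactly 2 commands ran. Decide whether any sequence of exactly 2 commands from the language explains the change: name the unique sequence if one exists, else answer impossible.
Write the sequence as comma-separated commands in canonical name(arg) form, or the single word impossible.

arc(right, 2), arc(right, 2)

begin: (-3, 3) facing W
1. arc(right, 2) → (-5, 5) facing N
2. arc(right, 2) → (-3, 7) facing E
no rival 2-sequence matches.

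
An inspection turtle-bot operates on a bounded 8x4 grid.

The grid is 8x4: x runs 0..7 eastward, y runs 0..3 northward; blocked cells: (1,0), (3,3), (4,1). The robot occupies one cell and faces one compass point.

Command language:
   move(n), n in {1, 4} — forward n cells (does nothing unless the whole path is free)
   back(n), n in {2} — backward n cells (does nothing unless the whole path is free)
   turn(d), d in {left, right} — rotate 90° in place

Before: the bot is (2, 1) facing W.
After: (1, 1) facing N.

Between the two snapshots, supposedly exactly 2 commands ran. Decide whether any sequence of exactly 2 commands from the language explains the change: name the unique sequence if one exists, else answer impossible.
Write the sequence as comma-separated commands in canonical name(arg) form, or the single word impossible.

move(1), turn(right)

key: position moved to (1,1) AND the heading swung to N — translation plus rotation needed
from: (2, 1) facing W
t=1 move(1) ⇒ (1, 1) facing W
t=2 turn(right) ⇒ (1, 1) facing N
all 25 alternatives checked — unique.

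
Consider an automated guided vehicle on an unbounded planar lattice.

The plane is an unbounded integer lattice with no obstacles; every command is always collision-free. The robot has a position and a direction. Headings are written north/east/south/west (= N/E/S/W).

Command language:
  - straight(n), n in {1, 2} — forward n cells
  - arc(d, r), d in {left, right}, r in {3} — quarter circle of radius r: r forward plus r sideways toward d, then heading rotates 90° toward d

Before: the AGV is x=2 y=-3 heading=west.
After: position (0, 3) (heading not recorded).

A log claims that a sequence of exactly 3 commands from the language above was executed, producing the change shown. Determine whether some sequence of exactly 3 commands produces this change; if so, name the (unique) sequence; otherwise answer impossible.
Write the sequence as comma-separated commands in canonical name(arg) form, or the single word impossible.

key: running arc(right, 3) before straight(2) would end elsewhere — order is forced
start: x=2 y=-3 heading=west
[1] after straight(2): x=0 y=-3 heading=west
[2] after arc(right, 3): x=-3 y=0 heading=north
[3] after arc(right, 3): x=0 y=3 heading=east
no rival 3-sequence matches.

straight(2), arc(right, 3), arc(right, 3)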